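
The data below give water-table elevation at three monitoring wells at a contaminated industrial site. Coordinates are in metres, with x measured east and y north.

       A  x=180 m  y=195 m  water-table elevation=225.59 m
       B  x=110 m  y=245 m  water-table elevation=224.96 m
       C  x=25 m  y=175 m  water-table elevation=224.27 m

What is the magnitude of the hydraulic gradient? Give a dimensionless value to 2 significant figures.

0.0086

Taking A as reference: B−A = (-70, 50, -0.63); C−A = (-155, -20, -1.32).
Solve a·Δx + b·Δy = Δh: det = (-70)·(-20) − (-155)·50 = 9150.
∂h/∂x = [(-0.63)·(-20) − (-1.32)·50] / 9150 = +0.008590
∂h/∂y = [(-70)·(-1.32) − (-155)·(-0.63)] / 9150 = -0.0005738
|∇h| = √(0.008590² + -0.0005738²) = 0.008609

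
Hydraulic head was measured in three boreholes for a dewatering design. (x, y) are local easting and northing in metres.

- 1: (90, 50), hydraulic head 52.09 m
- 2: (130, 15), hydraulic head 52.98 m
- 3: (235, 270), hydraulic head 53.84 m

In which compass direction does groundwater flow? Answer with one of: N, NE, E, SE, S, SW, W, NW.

Taking 1 as reference: 2−1 = (40, -35, +0.89); 3−1 = (145, 220, +1.75).
Solve a·Δx + b·Δy = Δh: det = 40·220 − 145·(-35) = 13875.
∂h/∂x = [(+0.89)·220 − (+1.75)·(-35)] / 13875 = +0.01853
∂h/∂y = [40·(+1.75) − 145·(+0.89)] / 13875 = -0.004256
Flow = −∇h = (-0.01853 east, +0.004256 north), which points west.

W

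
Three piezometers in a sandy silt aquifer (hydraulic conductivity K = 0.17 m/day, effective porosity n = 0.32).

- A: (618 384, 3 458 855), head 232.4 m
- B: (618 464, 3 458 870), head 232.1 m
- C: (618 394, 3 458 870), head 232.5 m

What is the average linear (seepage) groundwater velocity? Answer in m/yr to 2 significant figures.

Differences from A: to B (Δx, Δy, Δh) = (80, 15, -0.3); to C = (10, 15, +0.1).
Solve a·Δx + b·Δy = Δh: det = 80·15 − 10·15 = 1050.
∂h/∂x = [(-0.3)·15 − (+0.1)·15] / 1050 = -0.005714
∂h/∂y = [80·(+0.1) − 10·(-0.3)] / 1050 = +0.01048
|∇h| = √(-0.005714² + 0.01048²) = 0.01194
Seepage velocity v = K·i/n = 0.17 × 0.01194 / 0.32 = 0.006343 m/day = 2.317 m/yr.

2.3 m/yr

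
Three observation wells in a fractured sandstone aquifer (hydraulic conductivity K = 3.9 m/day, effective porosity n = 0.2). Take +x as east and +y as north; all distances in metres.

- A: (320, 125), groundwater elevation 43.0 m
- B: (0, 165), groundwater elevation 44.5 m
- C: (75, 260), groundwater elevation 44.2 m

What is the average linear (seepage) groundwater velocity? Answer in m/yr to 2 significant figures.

33 m/yr

Differences from A: to B (Δx, Δy, Δh) = (-320, 40, +1.5); to C = (-245, 135, +1.2).
Determinant of the coordinate differences = (-320)·135 − (-245)·40 = -33400.
∂h/∂x = [(+1.5)·135 − (+1.2)·40] / -33400 = -0.004626
∂h/∂y = [(-320)·(+1.2) − (-245)·(+1.5)] / -33400 = +0.0004940
|∇h| = √(-0.004626² + 0.0004940²) = 0.004652
Seepage velocity v = K·i/n = 3.9 × 0.004652 / 0.2 = 0.09071 m/day = 33.13 m/yr.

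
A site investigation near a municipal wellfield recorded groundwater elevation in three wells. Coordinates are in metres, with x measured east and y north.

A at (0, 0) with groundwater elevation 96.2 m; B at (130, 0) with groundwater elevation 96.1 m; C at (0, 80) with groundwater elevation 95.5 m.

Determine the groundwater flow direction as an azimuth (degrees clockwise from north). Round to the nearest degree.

005°

∂h/∂x = (96.1 − 96.2) / (130 − 0) = -0.0007692
∂h/∂y = (95.5 − 96.2) / (80 − 0) = -0.008750
Flow direction (−∇h) has components (+0.0007692 E, +0.008750 N).
Azimuth = atan2(E, N) = atan2(+0.0007692, +0.008750) = 5.0° ≈ 005°.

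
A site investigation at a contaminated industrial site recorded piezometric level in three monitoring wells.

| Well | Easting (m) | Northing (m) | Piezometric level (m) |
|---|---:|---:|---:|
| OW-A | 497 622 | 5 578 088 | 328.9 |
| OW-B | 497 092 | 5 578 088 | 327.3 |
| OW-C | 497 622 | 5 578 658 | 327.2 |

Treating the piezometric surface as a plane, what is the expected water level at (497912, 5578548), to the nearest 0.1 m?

∂h/∂x = (327.3 − 328.9) / (497092 − 497622) = +0.003019
∂h/∂y = (327.2 − 328.9) / (5578658 − 5578088) = -0.002982
h(497912, 5578548) = 328.9 + (+0.003019)·(290) + (-0.002982)·(460) = 328.9 +0.875 -1.372 = 328.404 m.

328.4 m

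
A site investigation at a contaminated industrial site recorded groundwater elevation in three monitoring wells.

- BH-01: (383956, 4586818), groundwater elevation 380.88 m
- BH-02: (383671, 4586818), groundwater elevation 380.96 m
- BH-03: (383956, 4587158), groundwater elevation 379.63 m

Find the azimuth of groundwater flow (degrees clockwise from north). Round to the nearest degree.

∂h/∂x = (380.96 − 380.88) / (383671 − 383956) = -0.0002807
∂h/∂y = (379.63 − 380.88) / (4587158 − 4586818) = -0.003676
Flow direction (−∇h) has components (+0.0002807 E, +0.003676 N).
Azimuth = atan2(E, N) = atan2(+0.0002807, +0.003676) = 4.4° ≈ 004°.

004°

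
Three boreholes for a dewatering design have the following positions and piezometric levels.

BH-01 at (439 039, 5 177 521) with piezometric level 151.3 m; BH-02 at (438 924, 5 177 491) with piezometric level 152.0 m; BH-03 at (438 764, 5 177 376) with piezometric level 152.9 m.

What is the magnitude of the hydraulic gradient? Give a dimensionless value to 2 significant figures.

0.0064

Taking BH-01 as reference: BH-02−BH-01 = (-115, -30, +0.7); BH-03−BH-01 = (-275, -145, +1.6).
Determinant of the coordinate differences = (-115)·(-145) − (-275)·(-30) = 8425.
∂h/∂x = [(+0.7)·(-145) − (+1.6)·(-30)] / 8425 = -0.006350
∂h/∂y = [(-115)·(+1.6) − (-275)·(+0.7)] / 8425 = +0.001009
|∇h| = √(-0.006350² + 0.001009²) = 0.00643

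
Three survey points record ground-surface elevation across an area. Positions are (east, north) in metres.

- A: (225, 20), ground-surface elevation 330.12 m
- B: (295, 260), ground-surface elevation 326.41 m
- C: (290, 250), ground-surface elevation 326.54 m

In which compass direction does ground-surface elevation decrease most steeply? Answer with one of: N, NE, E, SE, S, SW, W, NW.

Taking A as reference: B−A = (70, 240, -3.71); C−A = (65, 230, -3.58).
Solve a·Δx + b·Δy = Δz: det = 70·230 − 65·240 = 500.
∂z/∂x = [(-3.71)·230 − (-3.58)·240] / 500 = +0.01180
∂z/∂y = [70·(-3.58) − 65·(-3.71)] / 500 = -0.01890
Steepest decrease is along −∇f = (-0.01180 E, +0.01890 N) → northwest.

NW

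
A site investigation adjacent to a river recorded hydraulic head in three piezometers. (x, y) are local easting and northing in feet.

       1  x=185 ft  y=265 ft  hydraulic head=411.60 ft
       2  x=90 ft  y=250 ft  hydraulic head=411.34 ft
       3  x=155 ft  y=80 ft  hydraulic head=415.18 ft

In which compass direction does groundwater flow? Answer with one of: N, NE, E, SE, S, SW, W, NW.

Three-point gradient (reference 1): Δ to 2 = (-95, -15, -0.26), Δ to 3 = (-30, -185, +3.58).
∂h/∂x = +0.005945, ∂h/∂y = -0.02032 (det = 17125).
Flow = −∇h = (-0.005945 east, +0.02032 north), which points north.

N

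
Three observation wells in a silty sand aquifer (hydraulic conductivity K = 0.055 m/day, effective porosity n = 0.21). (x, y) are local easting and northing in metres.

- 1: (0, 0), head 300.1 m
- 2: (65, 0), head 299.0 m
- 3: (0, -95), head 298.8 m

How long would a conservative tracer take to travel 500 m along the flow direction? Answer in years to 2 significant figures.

240 years

∂h/∂x = (299.0 − 300.1) / (65 − 0) = -0.01692
∂h/∂y = (298.8 − 300.1) / (-95 − 0) = +0.01368
|∇h| = √(-0.01692² + 0.01368²) = 0.02176
Seepage velocity v = K·i/n = 0.055 × 0.02176 / 0.21 = 0.005699 m/day.
t = 500 / 0.005699 = 8.773e+04 days = 240 years.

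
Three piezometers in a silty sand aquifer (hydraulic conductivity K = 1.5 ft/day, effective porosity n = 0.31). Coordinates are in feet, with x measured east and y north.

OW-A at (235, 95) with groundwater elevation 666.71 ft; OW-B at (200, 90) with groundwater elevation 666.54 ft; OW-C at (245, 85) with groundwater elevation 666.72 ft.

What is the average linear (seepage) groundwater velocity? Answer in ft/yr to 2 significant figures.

9.8 ft/yr

Three-point gradient (reference OW-A): Δ to OW-B = (-35, -5, -0.17), Δ to OW-C = (10, -10, +0.01).
∂h/∂x = +0.004375, ∂h/∂y = +0.003375 (det = 400).
|∇h| = √(0.004375² + 0.003375²) = 0.005526
Seepage velocity v = K·i/n = 1.5 × 0.005526 / 0.31 = 0.02674 ft/day = 9.767 ft/yr.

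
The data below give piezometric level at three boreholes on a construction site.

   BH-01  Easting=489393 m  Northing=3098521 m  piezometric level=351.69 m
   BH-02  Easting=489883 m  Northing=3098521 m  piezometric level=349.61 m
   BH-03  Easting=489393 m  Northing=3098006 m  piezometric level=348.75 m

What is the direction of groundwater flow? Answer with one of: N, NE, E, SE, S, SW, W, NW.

SE

∂h/∂x = (349.61 − 351.69) / (489883 − 489393) = -0.004245
∂h/∂y = (348.75 − 351.69) / (3098006 − 3098521) = +0.005709
Flow = −∇h = (+0.004245 east, -0.005709 north), which points southeast.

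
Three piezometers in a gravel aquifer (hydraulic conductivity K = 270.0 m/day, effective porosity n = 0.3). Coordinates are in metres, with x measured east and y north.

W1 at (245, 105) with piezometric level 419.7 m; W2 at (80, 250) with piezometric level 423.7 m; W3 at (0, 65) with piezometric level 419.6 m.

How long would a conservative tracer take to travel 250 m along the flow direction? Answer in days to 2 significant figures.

With h = a·x + b·y + c and W1 as origin, the differences give:
  (-165)·a + 145·b = +4.0
  (-245)·a + (-40)·b = -0.1
Eliminate b (×(-40) and ×145, subtract): 42125·a = -145.50 → a = ∂h/∂x = -0.003454
Back-substitute: b = ∂h/∂y = +0.02366.
|∇h| = √(-0.003454² + 0.02366²) = 0.02391
Seepage velocity v = K·i/n = 270.0 × 0.02391 / 0.3 = 21.52 m/day.
t = 250 / 21.52 = 11.62 days.

12 days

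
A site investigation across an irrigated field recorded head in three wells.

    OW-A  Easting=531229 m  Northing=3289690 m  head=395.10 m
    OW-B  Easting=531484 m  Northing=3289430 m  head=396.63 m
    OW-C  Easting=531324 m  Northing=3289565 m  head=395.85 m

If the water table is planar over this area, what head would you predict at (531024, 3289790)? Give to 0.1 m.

394.6 m

With h = a·x + b·y + c and OW-A as origin, the differences give:
  255·a + (-260)·b = +1.53
  95·a + (-125)·b = +0.75
Eliminate b (×(-125) and ×(-260), subtract): -7175·a = 3.750 → a = ∂h/∂x = -0.0005226
Back-substitute: b = ∂h/∂y = -0.006397.
h(531024, 3289790) = 395.10 + (-0.0005226)·(-205) + (-0.006397)·(100) = 395.10 +0.107 -0.640 = 394.567 m.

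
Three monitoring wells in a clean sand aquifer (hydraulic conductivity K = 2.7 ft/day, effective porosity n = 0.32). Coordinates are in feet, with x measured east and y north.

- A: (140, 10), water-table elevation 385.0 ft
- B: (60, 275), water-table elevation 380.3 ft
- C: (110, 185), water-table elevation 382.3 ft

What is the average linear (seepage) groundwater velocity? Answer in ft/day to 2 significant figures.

With h = a·x + b·y + c and A as origin, the differences give:
  (-80)·a + 265·b = -4.7
  (-30)·a + 175·b = -2.7
Eliminate b (×175 and ×265, subtract): -6050·a = -107.00 → a = ∂h/∂x = +0.01769
Back-substitute: b = ∂h/∂y = -0.01240.
|∇h| = √(0.01769² + -0.01240²) = 0.0216
Seepage velocity v = K·i/n = 2.7 × 0.0216 / 0.32 = 0.1822 ft/day.

0.18 ft/day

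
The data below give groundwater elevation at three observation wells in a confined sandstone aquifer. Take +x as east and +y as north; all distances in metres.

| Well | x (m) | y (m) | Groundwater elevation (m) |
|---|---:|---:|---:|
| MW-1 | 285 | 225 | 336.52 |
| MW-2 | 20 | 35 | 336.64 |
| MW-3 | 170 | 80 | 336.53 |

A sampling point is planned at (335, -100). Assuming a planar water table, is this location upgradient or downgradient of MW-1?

downgradient

With h = a·x + b·y + c and MW-1 as origin, the differences give:
  (-265)·a + (-190)·b = +0.12
  (-115)·a + (-145)·b = +0.01
Eliminate b (×(-145) and ×(-190), subtract): 16575·a = -15.500 → a = ∂h/∂x = -0.0009351
Back-substitute: b = ∂h/∂y = +0.0006727.
Head at (335, -100) = 336.52 + (-0.0009351)·(50) + (+0.0006727)·(-325) = 336.25 m.
That is lower than the 336.52 m at MW-1, so the point is downgradient.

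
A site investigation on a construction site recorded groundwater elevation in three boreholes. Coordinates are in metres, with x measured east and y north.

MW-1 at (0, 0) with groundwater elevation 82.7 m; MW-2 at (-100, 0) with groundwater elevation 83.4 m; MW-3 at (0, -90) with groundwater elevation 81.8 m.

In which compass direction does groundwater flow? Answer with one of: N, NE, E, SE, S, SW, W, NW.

∂h/∂x = (83.4 − 82.7) / (-100 − 0) = -0.007000
∂h/∂y = (81.8 − 82.7) / (-90 − 0) = +0.01000
Flow = −∇h = (+0.007000 east, -0.01000 north), which points southeast.

SE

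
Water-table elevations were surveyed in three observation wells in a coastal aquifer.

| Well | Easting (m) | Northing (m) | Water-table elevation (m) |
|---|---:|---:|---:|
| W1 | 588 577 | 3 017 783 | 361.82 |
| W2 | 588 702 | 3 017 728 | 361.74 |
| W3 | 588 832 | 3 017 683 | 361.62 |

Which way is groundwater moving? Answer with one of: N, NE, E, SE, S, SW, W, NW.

NE

With h = a·x + b·y + c and W1 as origin, the differences give:
  125·a + (-55)·b = -0.08
  255·a + (-100)·b = -0.20
Eliminate b (×(-100) and ×(-55), subtract): 1525·a = -3.000 → a = ∂h/∂x = -0.001967
Back-substitute: b = ∂h/∂y = -0.003016.
Flow = −∇h = (+0.001967 east, +0.003016 north), which points northeast.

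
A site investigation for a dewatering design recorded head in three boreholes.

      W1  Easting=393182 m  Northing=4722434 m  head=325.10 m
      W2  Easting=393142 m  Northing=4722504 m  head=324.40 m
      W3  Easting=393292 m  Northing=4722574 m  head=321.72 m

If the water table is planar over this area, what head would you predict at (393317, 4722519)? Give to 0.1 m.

Taking W1 as reference: W2−W1 = (-40, 70, -0.70); W3−W1 = (110, 140, -3.38).
Solve a·Δx + b·Δy = Δh: det = (-40)·140 − 110·70 = -13300.
∂h/∂x = [(-0.70)·140 − (-3.38)·70] / -13300 = -0.01042
∂h/∂y = [(-40)·(-3.38) − 110·(-0.70)] / -13300 = -0.01595
h(393317, 4722519) = 325.10 + (-0.01042)·(135) + (-0.01595)·(85) = 325.10 -1.407 -1.356 = 322.337 m.

322.3 m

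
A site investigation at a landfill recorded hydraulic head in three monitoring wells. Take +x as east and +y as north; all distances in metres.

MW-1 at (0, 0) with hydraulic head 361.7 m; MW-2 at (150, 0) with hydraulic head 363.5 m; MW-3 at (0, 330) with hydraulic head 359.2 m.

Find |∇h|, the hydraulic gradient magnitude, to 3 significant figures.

0.0142

∂h/∂x = (363.5 − 361.7) / (150 − 0) = +0.01200
∂h/∂y = (359.2 − 361.7) / (330 − 0) = -0.007576
|∇h| = √(0.01200² + -0.007576²) = 0.01419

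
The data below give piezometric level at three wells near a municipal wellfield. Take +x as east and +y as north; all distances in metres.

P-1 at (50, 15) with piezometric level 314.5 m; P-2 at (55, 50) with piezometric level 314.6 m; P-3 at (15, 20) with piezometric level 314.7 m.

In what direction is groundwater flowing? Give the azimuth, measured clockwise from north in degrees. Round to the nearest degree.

125°

With h = a·x + b·y + c and P-1 as origin, the differences give:
  5·a + 35·b = +0.1
  (-35)·a + 5·b = +0.2
Eliminate b (×5 and ×35, subtract): 1250·a = -6.50 → a = ∂h/∂x = -0.005200
Back-substitute: b = ∂h/∂y = +0.003600.
Flow direction (−∇h) has components (+0.005200 E, -0.003600 N).
Azimuth = atan2(E, N) = atan2(+0.005200, -0.003600) = 124.7° ≈ 125°.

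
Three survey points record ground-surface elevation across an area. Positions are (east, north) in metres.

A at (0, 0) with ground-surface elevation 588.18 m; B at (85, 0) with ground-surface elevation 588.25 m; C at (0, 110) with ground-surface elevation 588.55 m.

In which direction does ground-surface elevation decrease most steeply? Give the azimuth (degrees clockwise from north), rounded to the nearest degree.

∂z/∂x = (588.25 − 588.18) / (85 − 0) = +0.0008235
∂z/∂y = (588.55 − 588.18) / (110 − 0) = +0.003364
Steepest decrease is along −∇f: components (-0.0008235 E, -0.003364 N).
Azimuth = atan2(-0.0008235, -0.003364) = 193.8° ≈ 194°.

194°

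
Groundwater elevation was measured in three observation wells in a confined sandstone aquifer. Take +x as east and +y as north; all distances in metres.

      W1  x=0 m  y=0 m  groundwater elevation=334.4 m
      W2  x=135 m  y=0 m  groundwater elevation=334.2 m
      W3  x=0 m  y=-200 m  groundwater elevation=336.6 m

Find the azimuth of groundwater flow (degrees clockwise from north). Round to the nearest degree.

008°

∂h/∂x = (334.2 − 334.4) / (135 − 0) = -0.001481
∂h/∂y = (336.6 − 334.4) / (-200 − 0) = -0.01100
Flow direction (−∇h) has components (+0.001481 E, +0.01100 N).
Azimuth = atan2(E, N) = atan2(+0.001481, +0.01100) = 7.7° ≈ 008°.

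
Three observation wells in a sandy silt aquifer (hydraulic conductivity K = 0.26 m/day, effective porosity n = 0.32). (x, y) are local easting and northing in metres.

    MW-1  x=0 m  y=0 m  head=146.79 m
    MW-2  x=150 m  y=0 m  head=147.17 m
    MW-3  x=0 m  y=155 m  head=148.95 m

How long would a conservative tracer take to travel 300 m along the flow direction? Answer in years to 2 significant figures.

∂h/∂x = (147.17 − 146.79) / (150 − 0) = +0.002533
∂h/∂y = (148.95 − 146.79) / (155 − 0) = +0.01394
|∇h| = √(0.002533² + 0.01394²) = 0.01417
Seepage velocity v = K·i/n = 0.26 × 0.01417 / 0.32 = 0.01151 m/day.
t = 300 / 0.01151 = 2.606e+04 days = 71.3 years.

71 years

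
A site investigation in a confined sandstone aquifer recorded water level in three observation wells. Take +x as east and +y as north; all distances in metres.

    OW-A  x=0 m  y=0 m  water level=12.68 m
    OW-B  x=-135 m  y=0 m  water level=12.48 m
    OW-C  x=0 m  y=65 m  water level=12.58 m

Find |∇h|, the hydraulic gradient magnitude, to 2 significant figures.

∂h/∂x = (12.48 − 12.68) / (-135 − 0) = +0.001481
∂h/∂y = (12.58 − 12.68) / (65 − 0) = -0.001538
|∇h| = √(0.001481² + -0.001538²) = 0.002135

0.0021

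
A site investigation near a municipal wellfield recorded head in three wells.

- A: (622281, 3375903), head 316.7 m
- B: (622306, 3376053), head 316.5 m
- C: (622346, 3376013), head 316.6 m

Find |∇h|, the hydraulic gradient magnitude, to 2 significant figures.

Differences from A: to B (Δx, Δy, Δh) = (25, 150, -0.2); to C = (65, 110, -0.1).
Solve a·Δx + b·Δy = Δh: det = 25·110 − 65·150 = -7000.
∂h/∂x = [(-0.2)·110 − (-0.1)·150] / -7000 = +0.001000
∂h/∂y = [25·(-0.1) − 65·(-0.2)] / -7000 = -0.001500
|∇h| = √(0.001000² + -0.001500²) = 0.001803

0.0018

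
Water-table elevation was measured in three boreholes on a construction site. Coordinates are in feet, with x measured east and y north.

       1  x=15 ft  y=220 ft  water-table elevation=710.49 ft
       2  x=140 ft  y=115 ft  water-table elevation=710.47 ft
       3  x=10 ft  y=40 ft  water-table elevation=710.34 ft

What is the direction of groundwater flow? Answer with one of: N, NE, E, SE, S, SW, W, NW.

Taking 1 as reference: 2−1 = (125, -105, -0.02); 3−1 = (-5, -180, -0.15).
Solve a·Δx + b·Δy = Δh: det = 125·(-180) − (-5)·(-105) = -23025.
∂h/∂x = [(-0.02)·(-180) − (-0.15)·(-105)] / -23025 = +0.0005277
∂h/∂y = [125·(-0.15) − (-5)·(-0.02)] / -23025 = +0.0008187
Flow = −∇h = (-0.0005277 east, -0.0008187 north), which points southwest.

SW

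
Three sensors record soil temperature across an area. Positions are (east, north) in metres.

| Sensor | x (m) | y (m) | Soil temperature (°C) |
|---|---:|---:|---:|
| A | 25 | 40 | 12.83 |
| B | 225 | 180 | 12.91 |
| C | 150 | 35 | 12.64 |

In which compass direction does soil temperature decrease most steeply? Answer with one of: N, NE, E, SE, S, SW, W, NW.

SE

Taking A as reference: B−A = (200, 140, +0.08); C−A = (125, -5, -0.19).
Determinant of the coordinate differences = 200·(-5) − 125·140 = -18500.
∂T/∂x = [(+0.08)·(-5) − (-0.19)·140] / -18500 = -0.001416
∂T/∂y = [200·(-0.19) − 125·(+0.08)] / -18500 = +0.002595
Steepest decrease is along −∇f = (+0.001416 E, -0.002595 N) → southeast.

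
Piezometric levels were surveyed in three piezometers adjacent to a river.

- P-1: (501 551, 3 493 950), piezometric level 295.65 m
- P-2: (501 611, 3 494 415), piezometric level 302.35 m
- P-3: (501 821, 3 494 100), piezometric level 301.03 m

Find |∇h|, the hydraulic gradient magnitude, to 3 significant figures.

Differences from P-1: to P-2 (Δx, Δy, Δh) = (60, 465, +6.70); to P-3 = (270, 150, +5.38).
Determinant of the coordinate differences = 60·150 − 270·465 = -116550.
∂h/∂x = [(+6.70)·150 − (+5.38)·465] / -116550 = +0.01284
∂h/∂y = [60·(+5.38) − 270·(+6.70)] / -116550 = +0.01275
|∇h| = √(0.01284² + 0.01275²) = 0.01809

0.0181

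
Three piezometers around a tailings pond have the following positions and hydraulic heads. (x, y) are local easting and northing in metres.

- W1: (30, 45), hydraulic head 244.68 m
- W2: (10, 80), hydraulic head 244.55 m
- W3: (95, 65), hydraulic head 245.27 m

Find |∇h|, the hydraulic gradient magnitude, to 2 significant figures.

0.0088

With h = a·x + b·y + c and W1 as origin, the differences give:
  (-20)·a + 35·b = -0.13
  65·a + 20·b = +0.59
Eliminate b (×20 and ×35, subtract): -2675·a = -23.250 → a = ∂h/∂x = +0.008692
Back-substitute: b = ∂h/∂y = +0.001252.
|∇h| = √(0.008692² + 0.001252²) = 0.008782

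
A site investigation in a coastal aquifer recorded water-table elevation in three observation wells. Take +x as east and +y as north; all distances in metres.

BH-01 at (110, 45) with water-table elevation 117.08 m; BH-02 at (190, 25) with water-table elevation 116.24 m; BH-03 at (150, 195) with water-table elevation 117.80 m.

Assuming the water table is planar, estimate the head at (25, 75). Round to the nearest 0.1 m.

Taking BH-01 as reference: BH-02−BH-01 = (80, -20, -0.84); BH-03−BH-01 = (40, 150, +0.72).
Solve a·Δx + b·Δy = Δh: det = 80·150 − 40·(-20) = 12800.
∂h/∂x = [(-0.84)·150 − (+0.72)·(-20)] / 12800 = -0.008719
∂h/∂y = [80·(+0.72) − 40·(-0.84)] / 12800 = +0.007125
h(25, 75) = 117.08 + (-0.008719)·(-85) + (+0.007125)·(30) = 117.08 +0.741 +0.214 = 118.035 m.

118.0 m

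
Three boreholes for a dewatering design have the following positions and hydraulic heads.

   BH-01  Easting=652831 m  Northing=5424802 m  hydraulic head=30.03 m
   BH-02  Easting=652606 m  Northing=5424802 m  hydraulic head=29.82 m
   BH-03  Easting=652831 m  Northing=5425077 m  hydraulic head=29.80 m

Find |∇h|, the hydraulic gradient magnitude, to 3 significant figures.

∂h/∂x = (29.82 − 30.03) / (652606 − 652831) = +0.0009333
∂h/∂y = (29.80 − 30.03) / (5425077 − 5424802) = -0.0008364
|∇h| = √(0.0009333² + -0.0008364²) = 0.001253

0.00125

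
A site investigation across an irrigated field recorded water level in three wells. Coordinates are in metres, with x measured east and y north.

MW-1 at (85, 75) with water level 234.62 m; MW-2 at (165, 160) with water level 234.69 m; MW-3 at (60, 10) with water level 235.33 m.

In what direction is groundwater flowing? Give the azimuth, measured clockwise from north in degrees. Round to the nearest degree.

Three-point gradient (reference MW-1): Δ to MW-2 = (80, 85, +0.07), Δ to MW-3 = (-25, -65, +0.71).
∂h/∂x = +0.02111, ∂h/∂y = -0.01904 (det = -3075).
Flow direction (−∇h) has components (-0.02111 E, +0.01904 N).
Azimuth = atan2(E, N) = atan2(-0.02111, +0.01904) = 312.1° ≈ 312°.

312°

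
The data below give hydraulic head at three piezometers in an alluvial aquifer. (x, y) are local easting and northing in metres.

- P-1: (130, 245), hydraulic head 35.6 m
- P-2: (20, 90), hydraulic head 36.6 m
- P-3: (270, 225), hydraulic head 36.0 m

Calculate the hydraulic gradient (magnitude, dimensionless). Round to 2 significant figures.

Differences from P-1: to P-2 (Δx, Δy, Δh) = (-110, -155, +1.0); to P-3 = (140, -20, +0.4).
Determinant of the coordinate differences = (-110)·(-20) − 140·(-155) = 23900.
∂h/∂x = [(+1.0)·(-20) − (+0.4)·(-155)] / 23900 = +0.001757
∂h/∂y = [(-110)·(+0.4) − 140·(+1.0)] / 23900 = -0.007699
|∇h| = √(0.001757² + -0.007699²) = 0.007897

0.0079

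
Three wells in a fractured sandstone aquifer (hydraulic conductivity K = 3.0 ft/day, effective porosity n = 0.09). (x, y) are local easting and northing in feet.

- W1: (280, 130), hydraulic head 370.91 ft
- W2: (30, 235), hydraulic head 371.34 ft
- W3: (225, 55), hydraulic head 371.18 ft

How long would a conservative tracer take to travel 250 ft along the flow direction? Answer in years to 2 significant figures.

6.7 years

With h = a·x + b·y + c and W1 as origin, the differences give:
  (-250)·a + 105·b = +0.43
  (-55)·a + (-75)·b = +0.27
Eliminate b (×(-75) and ×105, subtract): 24525·a = -60.600 → a = ∂h/∂x = -0.002471
Back-substitute: b = ∂h/∂y = -0.001788.
|∇h| = √(-0.002471² + -0.001788²) = 0.00305
Seepage velocity v = K·i/n = 3.0 × 0.00305 / 0.09 = 0.1017 ft/day.
t = 250 / 0.1017 = 2458 days = 6.73 years.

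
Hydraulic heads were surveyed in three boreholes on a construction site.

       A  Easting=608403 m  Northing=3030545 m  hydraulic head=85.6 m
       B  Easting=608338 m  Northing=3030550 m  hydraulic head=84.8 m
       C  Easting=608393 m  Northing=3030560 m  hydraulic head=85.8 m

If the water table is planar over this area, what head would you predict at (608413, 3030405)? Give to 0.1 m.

Taking A as reference: B−A = (-65, 5, -0.8); C−A = (-10, 15, +0.2).
Solve a·Δx + b·Δy = Δh: det = (-65)·15 − (-10)·5 = -925.
∂h/∂x = [(-0.8)·15 − (+0.2)·5] / -925 = +0.01405
∂h/∂y = [(-65)·(+0.2) − (-10)·(-0.8)] / -925 = +0.02270
h(608413, 3030405) = 85.6 + (+0.01405)·(10) + (+0.02270)·(-140) = 85.6 +0.141 -3.178 = 82.562 m.

82.6 m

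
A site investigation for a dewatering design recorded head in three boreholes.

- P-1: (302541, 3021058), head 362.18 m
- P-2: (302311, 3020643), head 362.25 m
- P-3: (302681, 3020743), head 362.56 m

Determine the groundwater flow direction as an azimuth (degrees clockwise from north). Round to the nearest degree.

306°

With h = a·x + b·y + c and P-1 as origin, the differences give:
  (-230)·a + (-415)·b = +0.07
  140·a + (-315)·b = +0.38
Eliminate b (×(-315) and ×(-415), subtract): 130550·a = 135.650 → a = ∂h/∂x = +0.001039
Back-substitute: b = ∂h/∂y = -0.0007445.
Flow direction (−∇h) has components (-0.001039 E, +0.0007445 N).
Azimuth = atan2(E, N) = atan2(-0.001039, +0.0007445) = 305.6° ≈ 306°.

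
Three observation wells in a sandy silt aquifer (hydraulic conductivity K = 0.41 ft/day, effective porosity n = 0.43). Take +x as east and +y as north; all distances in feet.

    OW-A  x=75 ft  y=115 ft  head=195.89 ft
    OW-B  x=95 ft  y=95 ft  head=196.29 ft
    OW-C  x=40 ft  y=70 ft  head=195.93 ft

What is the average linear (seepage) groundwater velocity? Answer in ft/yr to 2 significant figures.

With h = a·x + b·y + c and OW-A as origin, the differences give:
  20·a + (-20)·b = +0.40
  (-35)·a + (-45)·b = +0.04
Eliminate b (×(-45) and ×(-20), subtract): -1600·a = -17.200 → a = ∂h/∂x = +0.01075
Back-substitute: b = ∂h/∂y = -0.009250.
|∇h| = √(0.01075² + -0.009250²) = 0.01418
Seepage velocity v = K·i/n = 0.41 × 0.01418 / 0.43 = 0.01352 ft/day = 4.938 ft/yr.

4.9 ft/yr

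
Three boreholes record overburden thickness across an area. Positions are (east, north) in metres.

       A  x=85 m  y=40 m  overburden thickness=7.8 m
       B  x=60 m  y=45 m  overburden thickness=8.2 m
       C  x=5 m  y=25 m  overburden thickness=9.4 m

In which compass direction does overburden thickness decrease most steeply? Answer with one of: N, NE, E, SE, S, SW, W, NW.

NE

Differences from A: to B (Δx, Δy, Δh) = (-25, 5, +0.4); to C = (-80, -15, +1.6).
Determinant of the coordinate differences = (-25)·(-15) − (-80)·5 = 775.
∂d/∂x = [(+0.4)·(-15) − (+1.6)·5] / 775 = -0.01806
∂d/∂y = [(-25)·(+1.6) − (-80)·(+0.4)] / 775 = -0.01032
Steepest decrease is along −∇f = (+0.01806 E, +0.01032 N) → northeast.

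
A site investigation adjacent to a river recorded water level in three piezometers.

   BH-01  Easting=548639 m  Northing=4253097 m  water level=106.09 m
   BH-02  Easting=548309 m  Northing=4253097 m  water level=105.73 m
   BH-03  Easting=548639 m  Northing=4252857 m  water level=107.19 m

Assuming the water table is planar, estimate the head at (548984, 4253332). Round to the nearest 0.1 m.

∂h/∂x = (105.73 − 106.09) / (548309 − 548639) = +0.001091
∂h/∂y = (107.19 − 106.09) / (4252857 − 4253097) = -0.004583
h(548984, 4253332) = 106.09 + (+0.001091)·(345) + (-0.004583)·(235) = 106.09 +0.376 -1.077 = 105.389 m.

105.4 m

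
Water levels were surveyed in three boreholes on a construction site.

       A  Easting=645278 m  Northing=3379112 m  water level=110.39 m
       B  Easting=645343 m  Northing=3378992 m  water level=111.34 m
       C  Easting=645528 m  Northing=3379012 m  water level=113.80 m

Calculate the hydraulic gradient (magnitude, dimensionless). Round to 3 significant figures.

Taking A as reference: B−A = (65, -120, +0.95); C−A = (250, -100, +3.41).
Determinant of the coordinate differences = 65·(-100) − 250·(-120) = 23500.
∂h/∂x = [(+0.95)·(-100) − (+3.41)·(-120)] / 23500 = +0.01337
∂h/∂y = [65·(+3.41) − 250·(+0.95)] / 23500 = -0.0006745
|∇h| = √(0.01337² + -0.0006745²) = 0.01339

0.0134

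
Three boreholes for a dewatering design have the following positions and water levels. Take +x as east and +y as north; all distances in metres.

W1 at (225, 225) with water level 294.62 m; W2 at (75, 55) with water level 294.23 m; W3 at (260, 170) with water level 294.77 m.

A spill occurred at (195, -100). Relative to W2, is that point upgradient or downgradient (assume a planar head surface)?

Differences from W1: to W2 (Δx, Δy, Δh) = (-150, -170, -0.39); to W3 = (35, -55, +0.15).
Determinant of the coordinate differences = (-150)·(-55) − 35·(-170) = 14200.
∂h/∂x = [(-0.39)·(-55) − (+0.15)·(-170)] / 14200 = +0.003306
∂h/∂y = [(-150)·(+0.15) − 35·(-0.39)] / 14200 = -0.0006232
Head at (195, -100) = 294.62 + (+0.003306)·(-30) + (-0.0006232)·(-325) = 294.72 m.
That is higher than the 294.23 m at W2, so the point is upgradient.

upgradient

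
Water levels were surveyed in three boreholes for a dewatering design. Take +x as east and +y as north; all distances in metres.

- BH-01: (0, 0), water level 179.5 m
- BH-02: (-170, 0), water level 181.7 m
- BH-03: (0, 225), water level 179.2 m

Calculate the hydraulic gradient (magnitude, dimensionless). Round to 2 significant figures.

0.013

∂h/∂x = (181.7 − 179.5) / (-170 − 0) = -0.01294
∂h/∂y = (179.2 − 179.5) / (225 − 0) = -0.001333
|∇h| = √(-0.01294² + -0.001333²) = 0.01301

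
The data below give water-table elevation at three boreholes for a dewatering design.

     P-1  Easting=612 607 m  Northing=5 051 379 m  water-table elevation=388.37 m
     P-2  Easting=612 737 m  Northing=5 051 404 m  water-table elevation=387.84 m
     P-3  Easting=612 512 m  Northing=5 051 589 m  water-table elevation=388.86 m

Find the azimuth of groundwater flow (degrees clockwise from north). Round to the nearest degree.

096°

Taking P-1 as reference: P-2−P-1 = (130, 25, -0.53); P-3−P-1 = (-95, 210, +0.49).
Solve a·Δx + b·Δy = Δh: det = 130·210 − (-95)·25 = 29675.
∂h/∂x = [(-0.53)·210 − (+0.49)·25] / 29675 = -0.004163
∂h/∂y = [130·(+0.49) − (-95)·(-0.53)] / 29675 = +0.0004499
Flow direction (−∇h) has components (+0.004163 E, -0.0004499 N).
Azimuth = atan2(E, N) = atan2(+0.004163, -0.0004499) = 96.2° ≈ 096°.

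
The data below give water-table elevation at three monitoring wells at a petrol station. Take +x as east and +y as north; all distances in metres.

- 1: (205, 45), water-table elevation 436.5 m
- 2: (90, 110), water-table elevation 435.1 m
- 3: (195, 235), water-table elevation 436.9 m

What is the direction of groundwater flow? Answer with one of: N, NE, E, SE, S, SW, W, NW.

W

Differences from 1: to 2 (Δx, Δy, Δh) = (-115, 65, -1.4); to 3 = (-10, 190, +0.4).
Determinant of the coordinate differences = (-115)·190 − (-10)·65 = -21200.
∂h/∂x = [(-1.4)·190 − (+0.4)·65] / -21200 = +0.01377
∂h/∂y = [(-115)·(+0.4) − (-10)·(-1.4)] / -21200 = +0.002830
Flow = −∇h = (-0.01377 east, -0.002830 north), which points west.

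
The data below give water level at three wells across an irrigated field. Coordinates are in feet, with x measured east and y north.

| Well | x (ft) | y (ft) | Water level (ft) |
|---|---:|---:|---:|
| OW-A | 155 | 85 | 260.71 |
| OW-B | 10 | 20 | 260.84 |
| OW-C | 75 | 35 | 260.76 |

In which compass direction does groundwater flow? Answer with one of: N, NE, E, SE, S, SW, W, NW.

Differences from OW-A: to OW-B (Δx, Δy, Δh) = (-145, -65, +0.13); to OW-C = (-80, -50, +0.05).
Solve a·Δx + b·Δy = Δh: det = (-145)·(-50) − (-80)·(-65) = 2050.
∂h/∂x = [(+0.13)·(-50) − (+0.05)·(-65)] / 2050 = -0.001585
∂h/∂y = [(-145)·(+0.05) − (-80)·(+0.13)] / 2050 = +0.001537
Flow = −∇h = (+0.001585 east, -0.001537 north), which points southeast.

SE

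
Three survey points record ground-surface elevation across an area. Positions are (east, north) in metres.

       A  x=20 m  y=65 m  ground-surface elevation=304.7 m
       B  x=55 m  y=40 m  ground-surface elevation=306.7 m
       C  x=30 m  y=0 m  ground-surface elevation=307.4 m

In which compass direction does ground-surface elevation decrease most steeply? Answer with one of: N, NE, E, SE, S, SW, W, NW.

With z = a·x + b·y + c and A as origin, the differences give:
  35·a + (-25)·b = +2.0
  10·a + (-65)·b = +2.7
Eliminate b (×(-65) and ×(-25), subtract): -2025·a = -62.50 → a = ∂z/∂x = +0.03086
Back-substitute: b = ∂z/∂y = -0.03679.
Steepest decrease is along −∇f = (-0.03086 E, +0.03679 N) → northwest.

NW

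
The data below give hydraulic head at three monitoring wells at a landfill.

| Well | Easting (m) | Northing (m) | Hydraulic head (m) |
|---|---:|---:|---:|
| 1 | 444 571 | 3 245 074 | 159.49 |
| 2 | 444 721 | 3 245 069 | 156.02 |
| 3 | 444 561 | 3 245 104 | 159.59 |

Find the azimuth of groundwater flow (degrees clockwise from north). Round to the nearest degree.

079°

Differences from 1: to 2 (Δx, Δy, Δh) = (150, -5, -3.47); to 3 = (-10, 30, +0.10).
Determinant of the coordinate differences = 150·30 − (-10)·(-5) = 4450.
∂h/∂x = [(-3.47)·30 − (+0.10)·(-5)] / 4450 = -0.02328
∂h/∂y = [150·(+0.10) − (-10)·(-3.47)] / 4450 = -0.004427
Flow direction (−∇h) has components (+0.02328 E, +0.004427 N).
Azimuth = atan2(E, N) = atan2(+0.02328, +0.004427) = 79.2° ≈ 079°.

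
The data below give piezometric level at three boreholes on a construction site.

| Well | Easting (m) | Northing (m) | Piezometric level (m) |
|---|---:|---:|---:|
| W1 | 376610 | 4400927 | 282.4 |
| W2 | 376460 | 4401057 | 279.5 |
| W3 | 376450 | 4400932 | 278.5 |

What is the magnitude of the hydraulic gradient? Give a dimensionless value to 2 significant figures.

0.025

Three-point gradient (reference W1): Δ to W2 = (-150, 130, -2.9), Δ to W3 = (-160, 5, -3.9).
∂h/∂x = +0.02456, ∂h/∂y = +0.006035 (det = 20050).
|∇h| = √(0.02456² + 0.006035²) = 0.02529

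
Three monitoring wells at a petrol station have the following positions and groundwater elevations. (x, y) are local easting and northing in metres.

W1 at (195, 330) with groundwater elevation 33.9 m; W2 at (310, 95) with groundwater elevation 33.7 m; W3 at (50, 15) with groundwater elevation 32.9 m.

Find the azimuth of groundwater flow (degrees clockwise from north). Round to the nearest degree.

230°

Differences from W1: to W2 (Δx, Δy, Δh) = (115, -235, -0.2); to W3 = (-145, -315, -1.0).
Determinant of the coordinate differences = 115·(-315) − (-145)·(-235) = -70300.
∂h/∂x = [(-0.2)·(-315) − (-1.0)·(-235)] / -70300 = +0.002447
∂h/∂y = [115·(-1.0) − (-145)·(-0.2)] / -70300 = +0.002048
Flow direction (−∇h) has components (-0.002447 E, -0.002048 N).
Azimuth = atan2(E, N) = atan2(-0.002447, -0.002048) = 230.1° ≈ 230°.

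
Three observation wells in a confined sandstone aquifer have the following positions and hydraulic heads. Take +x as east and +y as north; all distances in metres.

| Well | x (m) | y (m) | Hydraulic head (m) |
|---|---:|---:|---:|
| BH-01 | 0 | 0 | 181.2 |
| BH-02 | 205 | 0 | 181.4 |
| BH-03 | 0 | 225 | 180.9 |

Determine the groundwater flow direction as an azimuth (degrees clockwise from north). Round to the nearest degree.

324°

∂h/∂x = (181.4 − 181.2) / (205 − 0) = +0.0009756
∂h/∂y = (180.9 − 181.2) / (225 − 0) = -0.001333
Flow direction (−∇h) has components (-0.0009756 E, +0.001333 N).
Azimuth = atan2(E, N) = atan2(-0.0009756, +0.001333) = 323.8° ≈ 324°.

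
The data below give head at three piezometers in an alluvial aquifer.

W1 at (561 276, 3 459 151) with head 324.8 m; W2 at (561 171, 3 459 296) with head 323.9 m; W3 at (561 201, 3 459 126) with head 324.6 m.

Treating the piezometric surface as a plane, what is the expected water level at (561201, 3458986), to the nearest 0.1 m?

325.1 m

With h = a·x + b·y + c and W1 as origin, the differences give:
  (-105)·a + 145·b = -0.9
  (-75)·a + (-25)·b = -0.2
Eliminate b (×(-25) and ×145, subtract): 13500·a = 51.50 → a = ∂h/∂x = +0.003815
Back-substitute: b = ∂h/∂y = -0.003444.
h(561201, 3458986) = 324.8 + (+0.003815)·(-75) + (-0.003444)·(-165) = 324.8 -0.286 +0.568 = 325.082 m.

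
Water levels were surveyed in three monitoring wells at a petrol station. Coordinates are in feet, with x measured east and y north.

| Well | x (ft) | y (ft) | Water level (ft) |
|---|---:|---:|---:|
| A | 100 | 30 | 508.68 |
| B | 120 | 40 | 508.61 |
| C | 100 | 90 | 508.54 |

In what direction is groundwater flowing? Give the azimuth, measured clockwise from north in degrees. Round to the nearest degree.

045°

Taking A as reference: B−A = (20, 10, -0.07); C−A = (0, 60, -0.14).
Solve a·Δx + b·Δy = Δh: det = 20·60 − 0·10 = 1200.
∂h/∂x = [(-0.07)·60 − (-0.14)·10] / 1200 = -0.002333
∂h/∂y = [20·(-0.14) − 0·(-0.07)] / 1200 = -0.002333
Flow direction (−∇h) has components (+0.002333 E, +0.002333 N).
Azimuth = atan2(E, N) = atan2(+0.002333, +0.002333) = 45.0° ≈ 045°.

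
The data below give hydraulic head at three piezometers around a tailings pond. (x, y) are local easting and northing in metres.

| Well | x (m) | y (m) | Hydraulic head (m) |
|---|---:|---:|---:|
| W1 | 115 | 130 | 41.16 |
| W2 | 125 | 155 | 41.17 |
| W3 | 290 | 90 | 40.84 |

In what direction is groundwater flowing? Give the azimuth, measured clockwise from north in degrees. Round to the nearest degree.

123°

Three-point gradient (reference W1): Δ to W2 = (10, 25, +0.01), Δ to W3 = (175, -40, -0.32).
∂h/∂x = -0.001592, ∂h/∂y = +0.001037 (det = -4775).
Flow direction (−∇h) has components (+0.001592 E, -0.001037 N).
Azimuth = atan2(E, N) = atan2(+0.001592, -0.001037) = 123.1° ≈ 123°.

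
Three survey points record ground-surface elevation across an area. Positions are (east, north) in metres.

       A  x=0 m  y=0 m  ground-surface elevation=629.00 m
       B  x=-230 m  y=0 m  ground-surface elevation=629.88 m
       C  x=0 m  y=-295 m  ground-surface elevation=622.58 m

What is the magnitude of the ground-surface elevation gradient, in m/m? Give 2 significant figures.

0.022 m/m

∂z/∂x = (629.88 − 629.00) / (-230 − 0) = -0.003826
∂z/∂y = (622.58 − 629.00) / (-295 − 0) = +0.02176
|∇f| = √(-0.003826² + 0.02176²) = 0.02209 m/m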